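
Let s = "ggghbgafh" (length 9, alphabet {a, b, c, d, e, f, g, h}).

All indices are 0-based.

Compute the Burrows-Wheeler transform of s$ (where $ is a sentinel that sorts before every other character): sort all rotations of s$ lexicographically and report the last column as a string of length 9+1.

rank  rotation    last
    0  $ggghbgafh  h
    1  afh$ggghbg  g
    2  bgafh$gggh  h
    3  fh$ggghbga  a
    4  gafh$ggghb  b
    5  ggghbgafh$  $
    6  gghbgafh$g  g
    7  ghbgafh$gg  g
    8  h$ggghbgaf  f
    9  hbgafh$ggg  g

hghab$ggfg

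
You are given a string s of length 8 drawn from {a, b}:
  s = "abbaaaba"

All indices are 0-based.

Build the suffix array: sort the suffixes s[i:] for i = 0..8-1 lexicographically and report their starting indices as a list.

sorted suffixes:
  #0 SA[0]=7  'a'
  #1 SA[1]=3  'aaaba'
  #2 SA[2]=4  'aaba'
  #3 SA[3]=5  'aba'
  #4 SA[4]=0  'abbaaaba'
  #5 SA[5]=6  'ba'
  #6 SA[6]=2  'baaaba'
  #7 SA[7]=1  'bbaaaba'

[7, 3, 4, 5, 0, 6, 2, 1]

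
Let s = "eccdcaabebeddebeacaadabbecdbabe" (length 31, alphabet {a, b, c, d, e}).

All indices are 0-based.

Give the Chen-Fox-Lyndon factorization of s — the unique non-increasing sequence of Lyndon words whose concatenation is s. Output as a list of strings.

["e", "ccd", "c", "aabebeddebeacaadabbecdbabe"]

emit factor 1: 'e' (i=0, period=1)
emit factor 2: 'ccd' (i=1, period=3)
emit factor 3: 'c' (i=4, period=1)
emit factor 4: 'aabebeddebeacaadabbecdbabe' (i=5, period=26)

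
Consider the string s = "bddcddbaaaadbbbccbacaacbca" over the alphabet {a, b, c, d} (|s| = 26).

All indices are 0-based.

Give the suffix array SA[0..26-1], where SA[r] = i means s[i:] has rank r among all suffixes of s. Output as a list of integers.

[25, 7, 8, 20, 9, 18, 21, 10, 6, 17, 12, 13, 23, 14, 0, 24, 19, 16, 22, 15, 3, 5, 11, 2, 4, 1]

sorted suffixes:
  #0 SA[0]=25  'a'
  #1 SA[1]=7  'aaaadbbbccbacaacbca'
  #2 SA[2]=8  'aaadbbbccbacaacbca'
  #3 SA[3]=20  'aacbca'
  #4 SA[4]=9  'aadbbbccbacaacbca'
  #5 SA[5]=18  'acaacbca'
  #6 SA[6]=21  'acbca'
  #7 SA[7]=10  'adbbbccbacaacbca'
  #8 SA[8]=6  'baaaadbbbccbacaacbca'
  #9 SA[9]=17  'bacaacbca'
  #10 SA[10]=12  'bbbccbacaacbca'
  #11 SA[11]=13  'bbccbacaacbca'
  #12 SA[12]=23  'bca'
  #13 SA[13]=14  'bccbacaacbca'
  #14 SA[14]=0  'bddcddbaaaadbbbccbacaacbca'
  #15 SA[15]=24  'ca'
  #16 SA[16]=19  'caacbca'
  #17 SA[17]=16  'cbacaacbca'
  #18 SA[18]=22  'cbca'
  #19 SA[19]=15  'ccbacaacbca'
  #20 SA[20]=3  'cddbaaaadbbbccbacaacbca'
  #21 SA[21]=5  'dbaaaadbbbccbacaacbca'
  #22 SA[22]=11  'dbbbccbacaacbca'
  #23 SA[23]=2  'dcddbaaaadbbbccbacaacbca'
  #24 SA[24]=4  'ddbaaaadbbbccbacaacbca'
  #25 SA[25]=1  'ddcddbaaaadbbbccbacaacbca'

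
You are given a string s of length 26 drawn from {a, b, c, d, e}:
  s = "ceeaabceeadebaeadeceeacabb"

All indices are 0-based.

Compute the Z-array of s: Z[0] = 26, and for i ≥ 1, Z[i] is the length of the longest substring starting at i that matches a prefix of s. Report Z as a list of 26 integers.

Z[0]=26
i=1: outside box; Z[1]=0
i=2: outside box; Z[2]=0
i=3: outside box; Z[3]=0
i=4: outside box; Z[4]=0
i=5: outside box; Z[5]=0
i=6: outside box; Z[6]=4 extend→box=[6,10)
i=7: min(r-i=3, Z[1]=0)=0; Z[7]=0
i=8: min(r-i=2, Z[2]=0)=0; Z[8]=0
i=9: min(r-i=1, Z[3]=0)=0; Z[9]=0
i=10: outside box; Z[10]=0
i=11: outside box; Z[11]=0
i=12: outside box; Z[12]=0
i=13: outside box; Z[13]=0
i=14: outside box; Z[14]=0
i=15: outside box; Z[15]=0
i=16: outside box; Z[16]=0
i=17: outside box; Z[17]=0
i=18: outside box; Z[18]=4 extend→box=[18,22)
i=19: min(r-i=3, Z[1]=0)=0; Z[19]=0
i=20: min(r-i=2, Z[2]=0)=0; Z[20]=0
i=21: min(r-i=1, Z[3]=0)=0; Z[21]=0
i=22: outside box; Z[22]=1 extend→box=[22,23)
i=23: outside box; Z[23]=0
i=24: outside box; Z[24]=0
i=25: outside box; Z[25]=0

[26, 0, 0, 0, 0, 0, 4, 0, 0, 0, 0, 0, 0, 0, 0, 0, 0, 0, 4, 0, 0, 0, 1, 0, 0, 0]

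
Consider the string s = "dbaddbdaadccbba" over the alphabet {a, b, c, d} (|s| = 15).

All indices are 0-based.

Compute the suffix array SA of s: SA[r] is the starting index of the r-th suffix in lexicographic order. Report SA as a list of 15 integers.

rank→(start, suffix):
  0 → (14, 'a')
  1 → (7, 'aadccbba')
  2 → (8, 'adccbba')
  3 → (2, 'addbdaadccbba')
  4 → (13, 'ba')
  5 → (1, 'baddbdaadccbba')
  6 → (12, 'bba')
  7 → (5, 'bdaadccbba')
  8 → (11, 'cbba')
  9 → (10, 'ccbba')
  10 → (6, 'daadccbba')
  11 → (0, 'dbaddbdaadccbba')
  12 → (4, 'dbdaadccbba')
  13 → (9, 'dccbba')
  14 → (3, 'ddbdaadccbba')

[14, 7, 8, 2, 13, 1, 12, 5, 11, 10, 6, 0, 4, 9, 3]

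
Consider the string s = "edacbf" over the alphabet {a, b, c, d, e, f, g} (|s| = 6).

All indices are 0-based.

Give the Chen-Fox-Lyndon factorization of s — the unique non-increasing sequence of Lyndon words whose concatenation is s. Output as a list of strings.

emit factor 1: 'e' (i=0, period=1)
emit factor 2: 'd' (i=1, period=1)
emit factor 3: 'acbf' (i=2, period=4)

["e", "d", "acbf"]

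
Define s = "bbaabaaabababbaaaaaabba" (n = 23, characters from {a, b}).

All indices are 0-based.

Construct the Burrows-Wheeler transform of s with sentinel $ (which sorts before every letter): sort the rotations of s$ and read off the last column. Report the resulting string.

abbaababaaaababbbabaaaa$

rank  rotation                  last
    0  $bbaabaaabababbaaaaaabba  a
    1  a$bbaabaaabababbaaaaaabb  b
    2  aaaaaabba$bbaabaaabababb  b
    3  aaaaabba$bbaabaaabababba  a
    4  aaaabba$bbaabaaabababbaa  a
    5  aaabababbaaaaaabba$bbaab  b
    6  aaabba$bbaabaaabababbaaa  a
    7  aabaaabababbaaaaaabba$bb  b
    8  aabababbaaaaaabba$bbaaba  a
    9  aabba$bbaabaaabababbaaaa  a
   10  abaaabababbaaaaaabba$bba  a
   11  abababbaaaaaabba$bbaabaa  a
   12  ababbaaaaaabba$bbaabaaab  b
   13  abba$bbaabaaabababbaaaaa  a
   14  abbaaaaaabba$bbaabaaabab  b
   15  ba$bbaabaaabababbaaaaaab  b
   16  baaaaaabba$bbaabaaababab  b
   17  baaabababbaaaaaabba$bbaa  a
   18  baabaaabababbaaaaaabba$b  b
   19  bababbaaaaaabba$bbaabaaa  a
   20  babbaaaaaabba$bbaabaaaba  a
   21  bba$bbaabaaabababbaaaaaa  a
   22  bbaaaaaabba$bbaabaaababa  a
   23  bbaabaaabababbaaaaaabba$  $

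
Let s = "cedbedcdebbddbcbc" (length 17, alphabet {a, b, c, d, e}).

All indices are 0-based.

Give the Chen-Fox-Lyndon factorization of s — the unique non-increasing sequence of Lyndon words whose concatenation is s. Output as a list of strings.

["ced", "bedcde", "bbddbcbc"]

emit factor 1: 'ced' (i=0, period=3)
emit factor 2: 'bedcde' (i=3, period=6)
emit factor 3: 'bbddbcbc' (i=9, period=8)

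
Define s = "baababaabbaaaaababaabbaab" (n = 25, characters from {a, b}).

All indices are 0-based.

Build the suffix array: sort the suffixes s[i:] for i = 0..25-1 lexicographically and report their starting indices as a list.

rank→(start, suffix):
  0 → (10, 'aaaaababaabbaab')
  1 → (11, 'aaaababaabbaab')
  2 → (12, 'aaababaabbaab')
  3 → (22, 'aab')
  4 → (1, 'aababaabbaaaaababaabbaab')
  5 → (13, 'aababaabbaab')
  6 → (6, 'aabbaaaaababaabbaab')
  7 → (18, 'aabbaab')
  8 → (23, 'ab')
  9 → (4, 'abaabbaaaaababaabbaab')
  10 → (16, 'abaabbaab')
  11 → (2, 'ababaabbaaaaababaabbaab')
  12 → (14, 'ababaabbaab')
  13 → (7, 'abbaaaaababaabbaab')
  14 → (19, 'abbaab')
  15 → (24, 'b')
  16 → (9, 'baaaaababaabbaab')
  17 → (21, 'baab')
  18 → (0, 'baababaabbaaaaababaabbaab')
  19 → (5, 'baabbaaaaababaabbaab')
  20 → (17, 'baabbaab')
  21 → (3, 'babaabbaaaaababaabbaab')
  22 → (15, 'babaabbaab')
  23 → (8, 'bbaaaaababaabbaab')
  24 → (20, 'bbaab')

[10, 11, 12, 22, 1, 13, 6, 18, 23, 4, 16, 2, 14, 7, 19, 24, 9, 21, 0, 5, 17, 3, 15, 8, 20]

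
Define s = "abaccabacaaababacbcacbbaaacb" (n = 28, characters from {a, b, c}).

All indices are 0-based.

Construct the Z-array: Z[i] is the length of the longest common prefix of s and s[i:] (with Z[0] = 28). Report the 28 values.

Z[0]=28
i=1: fresh scan; Z[1]=0
i=2: fresh scan; Z[2]=1 grow→box=[2,3)
i=3: fresh scan; Z[3]=0
i=4: fresh scan; Z[4]=0
i=5: fresh scan; Z[5]=4 grow→box=[5,9)
i=6: min(r-i=3, Z[1]=0)=0; Z[6]=0
i=7: min(r-i=2, Z[2]=1)=1; Z[7]=1
i=8: min(r-i=1, Z[3]=0)=0; Z[8]=0
i=9: fresh scan; Z[9]=1 grow→box=[9,10)
i=10: fresh scan; Z[10]=1 grow→box=[10,11)
i=11: fresh scan; Z[11]=3 grow→box=[11,14)
i=12: min(r-i=2, Z[1]=0)=0; Z[12]=0
i=13: min(r-i=1, Z[2]=1)=1; Z[13]=4 grow→box=[13,17)
i=14: min(r-i=3, Z[1]=0)=0; Z[14]=0
i=15: min(r-i=2, Z[2]=1)=1; Z[15]=1
i=16: min(r-i=1, Z[3]=0)=0; Z[16]=0
i=17: fresh scan; Z[17]=0
i=18: fresh scan; Z[18]=0
i=19: fresh scan; Z[19]=1 grow→box=[19,20)
i=20: fresh scan; Z[20]=0
i=21: fresh scan; Z[21]=0
i=22: fresh scan; Z[22]=0
i=23: fresh scan; Z[23]=1 grow→box=[23,24)
i=24: fresh scan; Z[24]=1 grow→box=[24,25)
i=25: fresh scan; Z[25]=1 grow→box=[25,26)
i=26: fresh scan; Z[26]=0
i=27: fresh scan; Z[27]=0

[28, 0, 1, 0, 0, 4, 0, 1, 0, 1, 1, 3, 0, 4, 0, 1, 0, 0, 0, 1, 0, 0, 0, 1, 1, 1, 0, 0]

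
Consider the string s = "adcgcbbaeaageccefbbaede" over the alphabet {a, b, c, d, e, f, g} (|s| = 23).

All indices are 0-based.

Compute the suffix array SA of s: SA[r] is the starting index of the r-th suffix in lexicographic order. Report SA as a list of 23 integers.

rank→(start, suffix):
  0 → (9, 'aageccefbbaede')
  1 → (0, 'adcgcbbaeaageccefbbaede')
  2 → (7, 'aeaageccefbbaede')
  3 → (19, 'aede')
  4 → (10, 'ageccefbbaede')
  5 → (6, 'baeaageccefbbaede')
  6 → (18, 'baede')
  7 → (5, 'bbaeaageccefbbaede')
  8 → (17, 'bbaede')
  9 → (4, 'cbbaeaageccefbbaede')
  10 → (13, 'ccefbbaede')
  11 → (14, 'cefbbaede')
  12 → (2, 'cgcbbaeaageccefbbaede')
  13 → (1, 'dcgcbbaeaageccefbbaede')
  14 → (21, 'de')
  15 → (22, 'e')
  16 → (8, 'eaageccefbbaede')
  17 → (12, 'eccefbbaede')
  18 → (20, 'ede')
  19 → (15, 'efbbaede')
  20 → (16, 'fbbaede')
  21 → (3, 'gcbbaeaageccefbbaede')
  22 → (11, 'geccefbbaede')

[9, 0, 7, 19, 10, 6, 18, 5, 17, 4, 13, 14, 2, 1, 21, 22, 8, 12, 20, 15, 16, 3, 11]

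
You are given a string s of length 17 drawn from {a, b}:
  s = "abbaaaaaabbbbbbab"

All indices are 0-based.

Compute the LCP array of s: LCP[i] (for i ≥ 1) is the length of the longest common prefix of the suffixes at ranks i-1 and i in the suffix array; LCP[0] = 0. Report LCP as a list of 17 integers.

rank | idx | suffix
   0 |   3 | aaaaaabbbbbbab
   1 |   4 | aaaaabbbbbbab
   2 |   5 | aaaabbbbbbab
   3 |   6 | aaabbbbbbab
   4 |   7 | aabbbbbbab
   5 |  15 | ab
   6 |   0 | abbaaaaaabbbbbbab
   7 |   8 | abbbbbbab
   8 |  16 | b
   9 |   2 | baaaaaabbbbbbab
  10 |  14 | bab
  11 |   1 | bbaaaaaabbbbbbab
  12 |  13 | bbab
  13 |  12 | bbbab
  14 |  11 | bbbbab
  15 |  10 | bbbbbab
  16 |   9 | bbbbbbab

SA = [3, 4, 5, 6, 7, 15, 0, 8, 16, 2, 14, 1, 13, 12, 11, 10, 9]
rank  pair      lcp
   1  s[3:],s[4:]  5  'aaaaa'
   2  s[4:],s[5:]  4  'aaaa'
   3  s[5:],s[6:]  3  'aaa'
   4  s[6:],s[7:]  2  'aa'
   5  s[7:],s[15:]  1  'a'
   6  s[15:],s[0:]  2  'ab'
   7  s[0:],s[8:]  3  'abb'
   8  s[8:],s[16:]  0  ''
   9  s[16:],s[2:]  1  'b'
  10  s[2:],s[14:]  2  'ba'
  11  s[14:],s[1:]  1  'b'
  12  s[1:],s[13:]  3  'bba'
  13  s[13:],s[12:]  2  'bb'
  14  s[12:],s[11:]  3  'bbb'
  15  s[11:],s[10:]  4  'bbbb'
  16  s[10:],s[9:]  5  'bbbbb'

[0, 5, 4, 3, 2, 1, 2, 3, 0, 1, 2, 1, 3, 2, 3, 4, 5]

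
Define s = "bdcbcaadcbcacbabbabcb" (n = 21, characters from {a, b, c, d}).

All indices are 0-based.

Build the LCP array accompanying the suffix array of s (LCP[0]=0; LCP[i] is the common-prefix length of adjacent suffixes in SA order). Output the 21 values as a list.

[0, 1, 2, 1, 1, 0, 1, 3, 1, 1, 3, 2, 1, 0, 2, 1, 2, 2, 4, 0, 5]

rank→(start, suffix):
  0 → (5, 'aadcbcacbabbabcb')
  1 → (14, 'abbabcb')
  2 → (17, 'abcb')
  3 → (11, 'acbabbabcb')
  4 → (6, 'adcbcacbabbabcb')
  5 → (20, 'b')
  6 → (13, 'babbabcb')
  7 → (16, 'babcb')
  8 → (15, 'bbabcb')
  9 → (3, 'bcaadcbcacbabbabcb')
  10 → (9, 'bcacbabbabcb')
  11 → (18, 'bcb')
  12 → (0, 'bdcbcaadcbcacbabbabcb')
  13 → (4, 'caadcbcacbabbabcb')
  14 → (10, 'cacbabbabcb')
  15 → (19, 'cb')
  16 → (12, 'cbabbabcb')
  17 → (2, 'cbcaadcbcacbabbabcb')
  18 → (8, 'cbcacbabbabcb')
  19 → (1, 'dcbcaadcbcacbabbabcb')
  20 → (7, 'dcbcacbabbabcb')

SA = [5, 14, 17, 11, 6, 20, 13, 16, 15, 3, 9, 18, 0, 4, 10, 19, 12, 2, 8, 1, 7]
i: (SA[i-1],SA[i]) lcp shared
  1: (5,14) 1 'a'
  2: (14,17) 2 'ab'
  3: (17,11) 1 'a'
  4: (11,6) 1 'a'
  5: (6,20) 0 ''
  6: (20,13) 1 'b'
  7: (13,16) 3 'bab'
  8: (16,15) 1 'b'
  9: (15,3) 1 'b'
  10: (3,9) 3 'bca'
  11: (9,18) 2 'bc'
  12: (18,0) 1 'b'
  13: (0,4) 0 ''
  14: (4,10) 2 'ca'
  15: (10,19) 1 'c'
  16: (19,12) 2 'cb'
  17: (12,2) 2 'cb'
  18: (2,8) 4 'cbca'
  19: (8,1) 0 ''
  20: (1,7) 5 'dcbca'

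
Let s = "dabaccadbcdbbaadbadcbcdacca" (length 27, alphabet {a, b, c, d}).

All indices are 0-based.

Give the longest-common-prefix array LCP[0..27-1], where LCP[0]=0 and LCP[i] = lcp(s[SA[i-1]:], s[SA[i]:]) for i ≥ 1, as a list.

[0, 1, 1, 1, 4, 1, 3, 2, 0, 2, 2, 1, 1, 3, 0, 2, 1, 1, 3, 1, 2, 0, 2, 1, 2, 2, 1]

sorted suffixes:
  #0 SA[0]=26  'a'
  #1 SA[1]=13  'aadbadcbcdacca'
  #2 SA[2]=1  'abaccadbcdbbaadbadcbcdacca'
  #3 SA[3]=23  'acca'
  #4 SA[4]=3  'accadbcdbbaadbadcbcdacca'
  #5 SA[5]=14  'adbadcbcdacca'
  #6 SA[6]=6  'adbcdbbaadbadcbcdacca'
  #7 SA[7]=17  'adcbcdacca'
  #8 SA[8]=12  'baadbadcbcdacca'
  #9 SA[9]=2  'baccadbcdbbaadbadcbcdacca'
  #10 SA[10]=16  'badcbcdacca'
  #11 SA[11]=11  'bbaadbadcbcdacca'
  #12 SA[12]=20  'bcdacca'
  #13 SA[13]=8  'bcdbbaadbadcbcdacca'
  #14 SA[14]=25  'ca'
  #15 SA[15]=5  'cadbcdbbaadbadcbcdacca'
  #16 SA[16]=19  'cbcdacca'
  #17 SA[17]=24  'cca'
  #18 SA[18]=4  'ccadbcdbbaadbadcbcdacca'
  #19 SA[19]=21  'cdacca'
  #20 SA[20]=9  'cdbbaadbadcbcdacca'
  #21 SA[21]=0  'dabaccadbcdbbaadbadcbcdacca'
  #22 SA[22]=22  'dacca'
  #23 SA[23]=15  'dbadcbcdacca'
  #24 SA[24]=10  'dbbaadbadcbcdacca'
  #25 SA[25]=7  'dbcdbbaadbadcbcdacca'
  #26 SA[26]=18  'dcbcdacca'

SA = [26, 13, 1, 23, 3, 14, 6, 17, 12, 2, 16, 11, 20, 8, 25, 5, 19, 24, 4, 21, 9, 0, 22, 15, 10, 7, 18]
[i] adj suffixes → lcp
  [1] 26/13 → 1 ('a')
  [2] 13/1 → 1 ('a')
  [3] 1/23 → 1 ('a')
  [4] 23/3 → 4 ('acca')
  [5] 3/14 → 1 ('a')
  [6] 14/6 → 3 ('adb')
  [7] 6/17 → 2 ('ad')
  [8] 17/12 → 0 ('')
  [9] 12/2 → 2 ('ba')
  [10] 2/16 → 2 ('ba')
  [11] 16/11 → 1 ('b')
  [12] 11/20 → 1 ('b')
  [13] 20/8 → 3 ('bcd')
  [14] 8/25 → 0 ('')
  [15] 25/5 → 2 ('ca')
  [16] 5/19 → 1 ('c')
  [17] 19/24 → 1 ('c')
  [18] 24/4 → 3 ('cca')
  [19] 4/21 → 1 ('c')
  [20] 21/9 → 2 ('cd')
  [21] 9/0 → 0 ('')
  [22] 0/22 → 2 ('da')
  [23] 22/15 → 1 ('d')
  [24] 15/10 → 2 ('db')
  [25] 10/7 → 2 ('db')
  [26] 7/18 → 1 ('d')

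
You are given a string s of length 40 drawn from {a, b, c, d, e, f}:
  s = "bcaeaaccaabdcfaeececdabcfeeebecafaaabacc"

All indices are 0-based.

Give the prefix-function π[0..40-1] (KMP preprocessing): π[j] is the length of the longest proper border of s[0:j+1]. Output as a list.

π[0] = 0
j=1 s[j]='c': π[1]=0 (border '')
j=2 s[j]='a': π[2]=0 (border '')
j=3 s[j]='e': π[3]=0 (border '')
j=4 s[j]='a': π[4]=0 (border '')
j=5 s[j]='a': π[5]=0 (border '')
j=6 s[j]='c': π[6]=0 (border '')
j=7 s[j]='c': π[7]=0 (border '')
j=8 s[j]='a': π[8]=0 (border '')
j=9 s[j]='a': π[9]=0 (border '')
j=10 s[j]='b': π[10]=1 (border 'b')
j=11 s[j]='d': k: 1→0; π[11]=0 (border '')
j=12 s[j]='c': π[12]=0 (border '')
j=13 s[j]='f': π[13]=0 (border '')
j=14 s[j]='a': π[14]=0 (border '')
j=15 s[j]='e': π[15]=0 (border '')
j=16 s[j]='e': π[16]=0 (border '')
j=17 s[j]='c': π[17]=0 (border '')
j=18 s[j]='e': π[18]=0 (border '')
j=19 s[j]='c': π[19]=0 (border '')
j=20 s[j]='d': π[20]=0 (border '')
j=21 s[j]='a': π[21]=0 (border '')
j=22 s[j]='b': π[22]=1 (border 'b')
j=23 s[j]='c': π[23]=2 (border 'bc')
j=24 s[j]='f': k: 2→0; π[24]=0 (border '')
j=25 s[j]='e': π[25]=0 (border '')
j=26 s[j]='e': π[26]=0 (border '')
j=27 s[j]='e': π[27]=0 (border '')
j=28 s[j]='b': π[28]=1 (border 'b')
j=29 s[j]='e': k: 1→0; π[29]=0 (border '')
j=30 s[j]='c': π[30]=0 (border '')
j=31 s[j]='a': π[31]=0 (border '')
j=32 s[j]='f': π[32]=0 (border '')
j=33 s[j]='a': π[33]=0 (border '')
j=34 s[j]='a': π[34]=0 (border '')
j=35 s[j]='a': π[35]=0 (border '')
j=36 s[j]='b': π[36]=1 (border 'b')
j=37 s[j]='a': k: 1→0; π[37]=0 (border '')
j=38 s[j]='c': π[38]=0 (border '')
j=39 s[j]='c': π[39]=0 (border '')

[0, 0, 0, 0, 0, 0, 0, 0, 0, 0, 1, 0, 0, 0, 0, 0, 0, 0, 0, 0, 0, 0, 1, 2, 0, 0, 0, 0, 1, 0, 0, 0, 0, 0, 0, 0, 1, 0, 0, 0]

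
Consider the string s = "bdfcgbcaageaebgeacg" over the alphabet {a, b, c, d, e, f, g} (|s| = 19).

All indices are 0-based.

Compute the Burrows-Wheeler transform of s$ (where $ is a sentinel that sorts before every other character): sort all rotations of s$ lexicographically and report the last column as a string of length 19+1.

rank  rotation              last
    0  $bdfcgbcaageaebgeacg  g
    1  aageaebgeacg$bdfcgbc  c
    2  acg$bdfcgbcaageaebge  e
    3  aebgeacg$bdfcgbcaage  e
    4  ageaebgeacg$bdfcgbca  a
    5  bcaageaebgeacg$bdfcg  g
    6  bdfcgbcaageaebgeacg$  $
    7  bgeacg$bdfcgbcaageae  e
    8  caageaebgeacg$bdfcgb  b
    9  cg$bdfcgbcaageaebgea  a
   10  cgbcaageaebgeacg$bdf  f
   11  dfcgbcaageaebgeacg$b  b
   12  eacg$bdfcgbcaageaebg  g
   13  eaebgeacg$bdfcgbcaag  g
   14  ebgeacg$bdfcgbcaagea  a
   15  fcgbcaageaebgeacg$bd  d
   16  g$bdfcgbcaageaebgeac  c
   17  gbcaageaebgeacg$bdfc  c
   18  geacg$bdfcgbcaageaeb  b
   19  geaebgeacg$bdfcgbcaa  a

gceeag$ebafbggadccba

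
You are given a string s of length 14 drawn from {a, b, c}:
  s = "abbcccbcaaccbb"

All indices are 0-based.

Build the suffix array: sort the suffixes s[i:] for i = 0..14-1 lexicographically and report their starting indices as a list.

rank→(start, suffix):
  0 → (8, 'aaccbb')
  1 → (0, 'abbcccbcaaccbb')
  2 → (9, 'accbb')
  3 → (13, 'b')
  4 → (12, 'bb')
  5 → (1, 'bbcccbcaaccbb')
  6 → (6, 'bcaaccbb')
  7 → (2, 'bcccbcaaccbb')
  8 → (7, 'caaccbb')
  9 → (11, 'cbb')
  10 → (5, 'cbcaaccbb')
  11 → (10, 'ccbb')
  12 → (4, 'ccbcaaccbb')
  13 → (3, 'cccbcaaccbb')

[8, 0, 9, 13, 12, 1, 6, 2, 7, 11, 5, 10, 4, 3]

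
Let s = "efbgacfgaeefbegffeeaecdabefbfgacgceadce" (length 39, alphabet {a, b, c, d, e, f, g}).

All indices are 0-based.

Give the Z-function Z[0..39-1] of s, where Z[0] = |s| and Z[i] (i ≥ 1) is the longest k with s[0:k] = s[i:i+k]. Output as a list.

[39, 0, 0, 0, 0, 0, 0, 0, 0, 1, 3, 0, 0, 1, 0, 0, 0, 1, 1, 0, 1, 0, 0, 0, 0, 3, 0, 0, 0, 0, 0, 0, 0, 0, 1, 0, 0, 0, 1]

Z[0]=39
i=1: fresh scan; Z[1]=0
i=2: fresh scan; Z[2]=0
i=3: fresh scan; Z[3]=0
i=4: fresh scan; Z[4]=0
i=5: fresh scan; Z[5]=0
i=6: fresh scan; Z[6]=0
i=7: fresh scan; Z[7]=0
i=8: fresh scan; Z[8]=0
i=9: fresh scan; Z[9]=1 extend→box=[9,10)
i=10: fresh scan; Z[10]=3 extend→box=[10,13)
i=11: min(r-i=2, Z[1]=0)=0; Z[11]=0
i=12: min(r-i=1, Z[2]=0)=0; Z[12]=0
i=13: fresh scan; Z[13]=1 extend→box=[13,14)
i=14: fresh scan; Z[14]=0
i=15: fresh scan; Z[15]=0
i=16: fresh scan; Z[16]=0
i=17: fresh scan; Z[17]=1 extend→box=[17,18)
i=18: fresh scan; Z[18]=1 extend→box=[18,19)
i=19: fresh scan; Z[19]=0
i=20: fresh scan; Z[20]=1 extend→box=[20,21)
i=21: fresh scan; Z[21]=0
i=22: fresh scan; Z[22]=0
i=23: fresh scan; Z[23]=0
i=24: fresh scan; Z[24]=0
i=25: fresh scan; Z[25]=3 extend→box=[25,28)
i=26: min(r-i=2, Z[1]=0)=0; Z[26]=0
i=27: min(r-i=1, Z[2]=0)=0; Z[27]=0
i=28: fresh scan; Z[28]=0
i=29: fresh scan; Z[29]=0
i=30: fresh scan; Z[30]=0
i=31: fresh scan; Z[31]=0
i=32: fresh scan; Z[32]=0
i=33: fresh scan; Z[33]=0
i=34: fresh scan; Z[34]=1 extend→box=[34,35)
i=35: fresh scan; Z[35]=0
i=36: fresh scan; Z[36]=0
i=37: fresh scan; Z[37]=0
i=38: fresh scan; Z[38]=1 extend→box=[38,39)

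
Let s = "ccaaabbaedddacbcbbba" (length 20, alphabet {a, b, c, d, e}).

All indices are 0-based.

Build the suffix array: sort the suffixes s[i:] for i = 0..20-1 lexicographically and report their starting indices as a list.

sorted suffixes:
  #0 SA[0]=19  'a'
  #1 SA[1]=2  'aaabbaedddacbcbbba'
  #2 SA[2]=3  'aabbaedddacbcbbba'
  #3 SA[3]=4  'abbaedddacbcbbba'
  #4 SA[4]=12  'acbcbbba'
  #5 SA[5]=7  'aedddacbcbbba'
  #6 SA[6]=18  'ba'
  #7 SA[7]=6  'baedddacbcbbba'
  #8 SA[8]=17  'bba'
  #9 SA[9]=5  'bbaedddacbcbbba'
  #10 SA[10]=16  'bbba'
  #11 SA[11]=14  'bcbbba'
  #12 SA[12]=1  'caaabbaedddacbcbbba'
  #13 SA[13]=15  'cbbba'
  #14 SA[14]=13  'cbcbbba'
  #15 SA[15]=0  'ccaaabbaedddacbcbbba'
  #16 SA[16]=11  'dacbcbbba'
  #17 SA[17]=10  'ddacbcbbba'
  #18 SA[18]=9  'dddacbcbbba'
  #19 SA[19]=8  'edddacbcbbba'

[19, 2, 3, 4, 12, 7, 18, 6, 17, 5, 16, 14, 1, 15, 13, 0, 11, 10, 9, 8]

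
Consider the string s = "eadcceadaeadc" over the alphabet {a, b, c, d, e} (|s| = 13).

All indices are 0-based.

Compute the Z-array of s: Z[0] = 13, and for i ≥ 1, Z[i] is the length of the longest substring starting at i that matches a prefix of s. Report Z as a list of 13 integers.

[13, 0, 0, 0, 0, 3, 0, 0, 0, 4, 0, 0, 0]

Z[0]=13
i=1: outside box; Z[1]=0
i=2: outside box; Z[2]=0
i=3: outside box; Z[3]=0
i=4: outside box; Z[4]=0
i=5: outside box; Z[5]=3 grow→box=[5,8)
i=6: min(r-i=2, Z[1]=0)=0; Z[6]=0
i=7: min(r-i=1, Z[2]=0)=0; Z[7]=0
i=8: outside box; Z[8]=0
i=9: outside box; Z[9]=4 grow→box=[9,13)
i=10: min(r-i=3, Z[1]=0)=0; Z[10]=0
i=11: min(r-i=2, Z[2]=0)=0; Z[11]=0
i=12: min(r-i=1, Z[3]=0)=0; Z[12]=0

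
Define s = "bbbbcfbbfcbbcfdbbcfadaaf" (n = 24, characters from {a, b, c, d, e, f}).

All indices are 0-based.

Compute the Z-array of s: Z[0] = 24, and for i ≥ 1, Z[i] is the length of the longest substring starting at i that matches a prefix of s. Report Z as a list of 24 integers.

Z[0]=24
i=1: fresh scan; Z[1]=3 grow→box=[1,4)
i=2: min(r-i=2, Z[1]=3)=2; Z[2]=2
i=3: min(r-i=1, Z[2]=2)=1; Z[3]=1
i=4: fresh scan; Z[4]=0
i=5: fresh scan; Z[5]=0
i=6: fresh scan; Z[6]=2 grow→box=[6,8)
i=7: min(r-i=1, Z[1]=3)=1; Z[7]=1
i=8: fresh scan; Z[8]=0
i=9: fresh scan; Z[9]=0
i=10: fresh scan; Z[10]=2 grow→box=[10,12)
i=11: min(r-i=1, Z[1]=3)=1; Z[11]=1
i=12: fresh scan; Z[12]=0
i=13: fresh scan; Z[13]=0
i=14: fresh scan; Z[14]=0
i=15: fresh scan; Z[15]=2 grow→box=[15,17)
i=16: min(r-i=1, Z[1]=3)=1; Z[16]=1
i=17: fresh scan; Z[17]=0
i=18: fresh scan; Z[18]=0
i=19: fresh scan; Z[19]=0
i=20: fresh scan; Z[20]=0
i=21: fresh scan; Z[21]=0
i=22: fresh scan; Z[22]=0
i=23: fresh scan; Z[23]=0

[24, 3, 2, 1, 0, 0, 2, 1, 0, 0, 2, 1, 0, 0, 0, 2, 1, 0, 0, 0, 0, 0, 0, 0]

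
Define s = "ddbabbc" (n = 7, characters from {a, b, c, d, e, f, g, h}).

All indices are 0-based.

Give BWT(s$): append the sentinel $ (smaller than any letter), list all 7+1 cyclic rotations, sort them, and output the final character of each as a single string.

cbdabbd$

rank  rotation  last
    0  $ddbabbc  c
    1  abbc$ddb  b
    2  babbc$dd  d
    3  bbc$ddba  a
    4  bc$ddbab  b
    5  c$ddbabb  b
    6  dbabbc$d  d
    7  ddbabbc$  $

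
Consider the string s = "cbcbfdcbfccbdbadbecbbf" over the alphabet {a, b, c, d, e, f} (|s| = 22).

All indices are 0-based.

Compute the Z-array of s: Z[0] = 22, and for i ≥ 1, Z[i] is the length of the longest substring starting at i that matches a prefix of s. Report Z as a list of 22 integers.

[22, 0, 2, 0, 0, 0, 2, 0, 0, 1, 2, 0, 0, 0, 0, 0, 0, 0, 2, 0, 0, 0]

Z[0]=22
i=1: i≥r, start 0; Z[1]=0
i=2: i≥r, start 0; Z[2]=2 extend→box=[2,4)
i=3: min(r-i=1, Z[1]=0)=0; Z[3]=0
i=4: i≥r, start 0; Z[4]=0
i=5: i≥r, start 0; Z[5]=0
i=6: i≥r, start 0; Z[6]=2 extend→box=[6,8)
i=7: min(r-i=1, Z[1]=0)=0; Z[7]=0
i=8: i≥r, start 0; Z[8]=0
i=9: i≥r, start 0; Z[9]=1 extend→box=[9,10)
i=10: i≥r, start 0; Z[10]=2 extend→box=[10,12)
i=11: min(r-i=1, Z[1]=0)=0; Z[11]=0
i=12: i≥r, start 0; Z[12]=0
i=13: i≥r, start 0; Z[13]=0
i=14: i≥r, start 0; Z[14]=0
i=15: i≥r, start 0; Z[15]=0
i=16: i≥r, start 0; Z[16]=0
i=17: i≥r, start 0; Z[17]=0
i=18: i≥r, start 0; Z[18]=2 extend→box=[18,20)
i=19: min(r-i=1, Z[1]=0)=0; Z[19]=0
i=20: i≥r, start 0; Z[20]=0
i=21: i≥r, start 0; Z[21]=0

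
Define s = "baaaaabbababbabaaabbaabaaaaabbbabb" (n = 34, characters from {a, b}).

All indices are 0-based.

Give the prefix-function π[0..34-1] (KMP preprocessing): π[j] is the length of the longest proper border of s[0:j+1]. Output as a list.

[0, 0, 0, 0, 0, 0, 1, 1, 2, 1, 2, 1, 1, 2, 1, 2, 3, 4, 1, 1, 2, 3, 1, 2, 3, 4, 5, 6, 7, 8, 1, 2, 1, 1]

π[0] = 0
j=1 s[j]='a': π[1]=0 (border '')
j=2 s[j]='a': π[2]=0 (border '')
j=3 s[j]='a': π[3]=0 (border '')
j=4 s[j]='a': π[4]=0 (border '')
j=5 s[j]='a': π[5]=0 (border '')
j=6 s[j]='b': π[6]=1 (border 'b')
j=7 s[j]='b': k: 1→0; π[7]=1 (border 'b')
j=8 s[j]='a': π[8]=2 (border 'ba')
j=9 s[j]='b': k: 2→0; π[9]=1 (border 'b')
j=10 s[j]='a': π[10]=2 (border 'ba')
j=11 s[j]='b': k: 2→0; π[11]=1 (border 'b')
j=12 s[j]='b': k: 1→0; π[12]=1 (border 'b')
j=13 s[j]='a': π[13]=2 (border 'ba')
j=14 s[j]='b': k: 2→0; π[14]=1 (border 'b')
j=15 s[j]='a': π[15]=2 (border 'ba')
j=16 s[j]='a': π[16]=3 (border 'baa')
j=17 s[j]='a': π[17]=4 (border 'baaa')
j=18 s[j]='b': k: 4→0; π[18]=1 (border 'b')
j=19 s[j]='b': k: 1→0; π[19]=1 (border 'b')
j=20 s[j]='a': π[20]=2 (border 'ba')
j=21 s[j]='a': π[21]=3 (border 'baa')
j=22 s[j]='b': k: 3→0; π[22]=1 (border 'b')
j=23 s[j]='a': π[23]=2 (border 'ba')
j=24 s[j]='a': π[24]=3 (border 'baa')
j=25 s[j]='a': π[25]=4 (border 'baaa')
j=26 s[j]='a': π[26]=5 (border 'baaaa')
j=27 s[j]='a': π[27]=6 (border 'baaaaa')
j=28 s[j]='b': π[28]=7 (border 'baaaaab')
j=29 s[j]='b': π[29]=8 (border 'baaaaabb')
j=30 s[j]='b': k: 8→1→0; π[30]=1 (border 'b')
j=31 s[j]='a': π[31]=2 (border 'ba')
j=32 s[j]='b': k: 2→0; π[32]=1 (border 'b')
j=33 s[j]='b': k: 1→0; π[33]=1 (border 'b')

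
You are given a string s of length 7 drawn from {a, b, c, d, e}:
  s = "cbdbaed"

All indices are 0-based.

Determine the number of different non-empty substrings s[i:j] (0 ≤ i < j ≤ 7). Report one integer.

rank→(start, suffix):
  0 → (4, 'aed')
  1 → (3, 'baed')
  2 → (1, 'bdbaed')
  3 → (0, 'cbdbaed')
  4 → (6, 'd')
  5 → (2, 'dbaed')
  6 → (5, 'ed')

SA = [4, 3, 1, 0, 6, 2, 5]
[i] adj suffixes → lcp
  [1] 4/3 → 0 ('')
  [2] 3/1 → 1 ('b')
  [3] 1/0 → 0 ('')
  [4] 0/6 → 0 ('')
  [5] 6/2 → 1 ('d')
  [6] 2/5 → 0 ('')

n(n+1)/2 = 7·8/2 = 28
Σ LCP = 0 + 0 + 1 + 0 + 0 + 1 + 0 = 2
distinct = 28 − 2 = 26

26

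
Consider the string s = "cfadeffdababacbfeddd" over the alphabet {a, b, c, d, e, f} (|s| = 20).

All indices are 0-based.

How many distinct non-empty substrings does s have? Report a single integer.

sorted suffixes:
  #0 SA[0]=8  'ababacbfeddd'
  #1 SA[1]=10  'abacbfeddd'
  #2 SA[2]=12  'acbfeddd'
  #3 SA[3]=2  'adeffdababacbfeddd'
  #4 SA[4]=9  'babacbfeddd'
  #5 SA[5]=11  'bacbfeddd'
  #6 SA[6]=14  'bfeddd'
  #7 SA[7]=13  'cbfeddd'
  #8 SA[8]=0  'cfadeffdababacbfeddd'
  #9 SA[9]=19  'd'
  #10 SA[10]=7  'dababacbfeddd'
  #11 SA[11]=18  'dd'
  #12 SA[12]=17  'ddd'
  #13 SA[13]=3  'deffdababacbfeddd'
  #14 SA[14]=16  'eddd'
  #15 SA[15]=4  'effdababacbfeddd'
  #16 SA[16]=1  'fadeffdababacbfeddd'
  #17 SA[17]=6  'fdababacbfeddd'
  #18 SA[18]=15  'feddd'
  #19 SA[19]=5  'ffdababacbfeddd'

SA = [8, 10, 12, 2, 9, 11, 14, 13, 0, 19, 7, 18, 17, 3, 16, 4, 1, 6, 15, 5]
rank  pair      lcp
   1  s[8:],s[10:]  3  'aba'
   2  s[10:],s[12:]  1  'a'
   3  s[12:],s[2:]  1  'a'
   4  s[2:],s[9:]  0  ''
   5  s[9:],s[11:]  2  'ba'
   6  s[11:],s[14:]  1  'b'
   7  s[14:],s[13:]  0  ''
   8  s[13:],s[0:]  1  'c'
   9  s[0:],s[19:]  0  ''
  10  s[19:],s[7:]  1  'd'
  11  s[7:],s[18:]  1  'd'
  12  s[18:],s[17:]  2  'dd'
  13  s[17:],s[3:]  1  'd'
  14  s[3:],s[16:]  0  ''
  15  s[16:],s[4:]  1  'e'
  16  s[4:],s[1:]  0  ''
  17  s[1:],s[6:]  1  'f'
  18  s[6:],s[15:]  1  'f'
  19  s[15:],s[5:]  1  'f'

n(n+1)/2 = 20·21/2 = 210
Σ LCP = 0 + 3 + 1 + 1 + 0 + 2 + 1 + 0 + 1 + 0 + 1 + 1 + 2 + 1 + 0 + 1 + 0 + 1 + 1 + 1 = 18
distinct = 210 − 18 = 192

192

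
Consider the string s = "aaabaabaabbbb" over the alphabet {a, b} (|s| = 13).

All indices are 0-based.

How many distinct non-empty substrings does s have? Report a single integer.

61

sorted suffixes:
  #0 SA[0]=0  'aaabaabaabbbb'
  #1 SA[1]=1  'aabaabaabbbb'
  #2 SA[2]=4  'aabaabbbb'
  #3 SA[3]=7  'aabbbb'
  #4 SA[4]=2  'abaabaabbbb'
  #5 SA[5]=5  'abaabbbb'
  #6 SA[6]=8  'abbbb'
  #7 SA[7]=12  'b'
  #8 SA[8]=3  'baabaabbbb'
  #9 SA[9]=6  'baabbbb'
  #10 SA[10]=11  'bb'
  #11 SA[11]=10  'bbb'
  #12 SA[12]=9  'bbbb'

SA = [0, 1, 4, 7, 2, 5, 8, 12, 3, 6, 11, 10, 9]
rank  pair      lcp
   1  s[0:],s[1:]  2  'aa'
   2  s[1:],s[4:]  6  'aabaab'
   3  s[4:],s[7:]  3  'aab'
   4  s[7:],s[2:]  1  'a'
   5  s[2:],s[5:]  5  'abaab'
   6  s[5:],s[8:]  2  'ab'
   7  s[8:],s[12:]  0  ''
   8  s[12:],s[3:]  1  'b'
   9  s[3:],s[6:]  4  'baab'
  10  s[6:],s[11:]  1  'b'
  11  s[11:],s[10:]  2  'bb'
  12  s[10:],s[9:]  3  'bbb'

n(n+1)/2 = 13·14/2 = 91
Σ LCP = 0 + 2 + 6 + 3 + 1 + 5 + 2 + 0 + 1 + 4 + 1 + 2 + 3 = 30
distinct = 91 − 30 = 61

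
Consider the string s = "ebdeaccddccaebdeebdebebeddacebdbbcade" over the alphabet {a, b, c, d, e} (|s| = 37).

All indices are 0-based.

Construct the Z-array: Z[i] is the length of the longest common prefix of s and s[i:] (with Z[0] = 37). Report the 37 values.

[37, 0, 0, 1, 0, 0, 0, 0, 0, 0, 0, 0, 4, 0, 0, 1, 4, 0, 0, 2, 0, 2, 0, 1, 0, 0, 0, 0, 3, 0, 0, 0, 0, 0, 0, 0, 1]

Z[0]=37
i=1: i≥r, start 0; Z[1]=0
i=2: i≥r, start 0; Z[2]=0
i=3: i≥r, start 0; Z[3]=1 extend→box=[3,4)
i=4: i≥r, start 0; Z[4]=0
i=5: i≥r, start 0; Z[5]=0
i=6: i≥r, start 0; Z[6]=0
i=7: i≥r, start 0; Z[7]=0
i=8: i≥r, start 0; Z[8]=0
i=9: i≥r, start 0; Z[9]=0
i=10: i≥r, start 0; Z[10]=0
i=11: i≥r, start 0; Z[11]=0
i=12: i≥r, start 0; Z[12]=4 extend→box=[12,16)
i=13: min(r-i=3, Z[1]=0)=0; Z[13]=0
i=14: min(r-i=2, Z[2]=0)=0; Z[14]=0
i=15: min(r-i=1, Z[3]=1)=1; Z[15]=1
i=16: i≥r, start 0; Z[16]=4 extend→box=[16,20)
i=17: min(r-i=3, Z[1]=0)=0; Z[17]=0
i=18: min(r-i=2, Z[2]=0)=0; Z[18]=0
i=19: min(r-i=1, Z[3]=1)=1; Z[19]=2 extend→box=[19,21)
i=20: min(r-i=1, Z[1]=0)=0; Z[20]=0
i=21: i≥r, start 0; Z[21]=2 extend→box=[21,23)
i=22: min(r-i=1, Z[1]=0)=0; Z[22]=0
i=23: i≥r, start 0; Z[23]=1 extend→box=[23,24)
i=24: i≥r, start 0; Z[24]=0
i=25: i≥r, start 0; Z[25]=0
i=26: i≥r, start 0; Z[26]=0
i=27: i≥r, start 0; Z[27]=0
i=28: i≥r, start 0; Z[28]=3 extend→box=[28,31)
i=29: min(r-i=2, Z[1]=0)=0; Z[29]=0
i=30: min(r-i=1, Z[2]=0)=0; Z[30]=0
i=31: i≥r, start 0; Z[31]=0
i=32: i≥r, start 0; Z[32]=0
i=33: i≥r, start 0; Z[33]=0
i=34: i≥r, start 0; Z[34]=0
i=35: i≥r, start 0; Z[35]=0
i=36: i≥r, start 0; Z[36]=1 extend→box=[36,37)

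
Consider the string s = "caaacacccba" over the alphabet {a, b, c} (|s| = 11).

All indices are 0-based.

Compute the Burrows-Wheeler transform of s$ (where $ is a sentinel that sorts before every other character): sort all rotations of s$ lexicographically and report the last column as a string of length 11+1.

rank  rotation      last
    0  $caaacacccba  a
    1  a$caaacacccb  b
    2  aaacacccba$c  c
    3  aacacccba$ca  a
    4  acacccba$caa  a
    5  acccba$caaac  c
    6  ba$caaacaccc  c
    7  caaacacccba$  $
    8  cacccba$caaa  a
    9  cba$caaacacc  c
   10  ccba$caaacac  c
   11  cccba$caaaca  a

abcaacc$acca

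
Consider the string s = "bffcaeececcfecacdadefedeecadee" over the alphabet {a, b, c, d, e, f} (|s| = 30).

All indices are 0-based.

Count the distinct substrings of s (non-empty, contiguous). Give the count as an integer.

426

rank | idx | suffix
   0 |  14 | acdadefedeecadee
   1 |  26 | adee
   2 |  17 | adefedeecadee
   3 |   4 | aeececcfecacdadefedeecadee
   4 |   0 | bffcaeececcfecacdadefedeecadee
   5 |  13 | cacdadefedeecadee
   6 |  25 | cadee
   7 |   3 | caeececcfecacdadefedeecadee
   8 |   9 | ccfecacdadefedeecadee
   9 |  15 | cdadefedeecadee
  10 |   7 | ceccfecacdadefedeecadee
  11 |  10 | cfecacdadefedeecadee
  12 |  16 | dadefedeecadee
  13 |  27 | dee
  14 |  22 | deecadee
  15 |  18 | defedeecadee
  16 |  29 | e
  17 |  12 | ecacdadefedeecadee
  18 |  24 | ecadee
  19 |   8 | eccfecacdadefedeecadee
  20 |   6 | ececcfecacdadefedeecadee
  21 |  21 | edeecadee
  22 |  28 | ee
  23 |  23 | eecadee
  24 |   5 | eececcfecacdadefedeecadee
  25 |  19 | efedeecadee
  26 |   2 | fcaeececcfecacdadefedeecadee
  27 |  11 | fecacdadefedeecadee
  28 |  20 | fedeecadee
  29 |   1 | ffcaeececcfecacdadefedeecadee

SA = [14, 26, 17, 4, 0, 13, 25, 3, 9, 15, 7, 10, 16, 27, 22, 18, 29, 12, 24, 8, 6, 21, 28, 23, 5, 19, 2, 11, 20, 1]
[i] adj suffixes → lcp
  [1] 14/26 → 1 ('a')
  [2] 26/17 → 3 ('ade')
  [3] 17/4 → 1 ('a')
  [4] 4/0 → 0 ('')
  [5] 0/13 → 0 ('')
  [6] 13/25 → 2 ('ca')
  [7] 25/3 → 2 ('ca')
  [8] 3/9 → 1 ('c')
  [9] 9/15 → 1 ('c')
  [10] 15/7 → 1 ('c')
  [11] 7/10 → 1 ('c')
  [12] 10/16 → 0 ('')
  [13] 16/27 → 1 ('d')
  [14] 27/22 → 3 ('dee')
  [15] 22/18 → 2 ('de')
  [16] 18/29 → 0 ('')
  [17] 29/12 → 1 ('e')
  [18] 12/24 → 3 ('eca')
  [19] 24/8 → 2 ('ec')
  [20] 8/6 → 2 ('ec')
  [21] 6/21 → 1 ('e')
  [22] 21/28 → 1 ('e')
  [23] 28/23 → 2 ('ee')
  [24] 23/5 → 3 ('eec')
  [25] 5/19 → 1 ('e')
  [26] 19/2 → 0 ('')
  [27] 2/11 → 1 ('f')
  [28] 11/20 → 2 ('fe')
  [29] 20/1 → 1 ('f')

n(n+1)/2 = 30·31/2 = 465
Σ LCP = 0 + 1 + 3 + 1 + 0 + 0 + 2 + 2 + 1 + 1 + 1 + 1 + 0 + 1 + 3 + 2 + 0 + 1 + 3 + 2 + 2 + 1 + 1 + 2 + 3 + 1 + 0 + 1 + 2 + 1 = 39
distinct = 465 − 39 = 426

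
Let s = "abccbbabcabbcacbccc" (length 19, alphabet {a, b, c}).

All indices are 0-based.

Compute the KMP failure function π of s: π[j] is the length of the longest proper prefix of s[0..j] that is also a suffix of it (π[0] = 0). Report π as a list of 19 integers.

[0, 0, 0, 0, 0, 0, 1, 2, 3, 1, 2, 0, 0, 1, 0, 0, 0, 0, 0]

π[0] = 0
j=1 s[j]='b': π[1]=0 (border '')
j=2 s[j]='c': π[2]=0 (border '')
j=3 s[j]='c': π[3]=0 (border '')
j=4 s[j]='b': π[4]=0 (border '')
j=5 s[j]='b': π[5]=0 (border '')
j=6 s[j]='a': π[6]=1 (border 'a')
j=7 s[j]='b': π[7]=2 (border 'ab')
j=8 s[j]='c': π[8]=3 (border 'abc')
j=9 s[j]='a': k: 3→0; π[9]=1 (border 'a')
j=10 s[j]='b': π[10]=2 (border 'ab')
j=11 s[j]='b': k: 2→0; π[11]=0 (border '')
j=12 s[j]='c': π[12]=0 (border '')
j=13 s[j]='a': π[13]=1 (border 'a')
j=14 s[j]='c': k: 1→0; π[14]=0 (border '')
j=15 s[j]='b': π[15]=0 (border '')
j=16 s[j]='c': π[16]=0 (border '')
j=17 s[j]='c': π[17]=0 (border '')
j=18 s[j]='c': π[18]=0 (border '')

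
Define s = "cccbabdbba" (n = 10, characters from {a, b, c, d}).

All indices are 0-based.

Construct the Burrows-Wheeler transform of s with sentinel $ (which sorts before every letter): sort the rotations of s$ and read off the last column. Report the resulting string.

abbbcdacc$b

rank  rotation     last
    0  $cccbabdbba  a
    1  a$cccbabdbb  b
    2  abdbba$cccb  b
    3  ba$cccbabdb  b
    4  babdbba$ccc  c
    5  bba$cccbabd  d
    6  bdbba$cccba  a
    7  cbabdbba$cc  c
    8  ccbabdbba$c  c
    9  cccbabdbba$  $
   10  dbba$cccbab  b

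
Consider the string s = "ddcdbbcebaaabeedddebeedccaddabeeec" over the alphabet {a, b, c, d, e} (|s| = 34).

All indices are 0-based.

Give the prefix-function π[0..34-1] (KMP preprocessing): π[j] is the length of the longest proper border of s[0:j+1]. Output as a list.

[0, 1, 0, 1, 0, 0, 0, 0, 0, 0, 0, 0, 0, 0, 0, 1, 2, 2, 0, 0, 0, 0, 1, 0, 0, 0, 1, 2, 0, 0, 0, 0, 0, 0]

π[0] = 0
j=1 s[j]='d': π[1]=1 (border 'd')
j=2 s[j]='c': k: 1→0; π[2]=0 (border '')
j=3 s[j]='d': π[3]=1 (border 'd')
j=4 s[j]='b': k: 1→0; π[4]=0 (border '')
j=5 s[j]='b': π[5]=0 (border '')
j=6 s[j]='c': π[6]=0 (border '')
j=7 s[j]='e': π[7]=0 (border '')
j=8 s[j]='b': π[8]=0 (border '')
j=9 s[j]='a': π[9]=0 (border '')
j=10 s[j]='a': π[10]=0 (border '')
j=11 s[j]='a': π[11]=0 (border '')
j=12 s[j]='b': π[12]=0 (border '')
j=13 s[j]='e': π[13]=0 (border '')
j=14 s[j]='e': π[14]=0 (border '')
j=15 s[j]='d': π[15]=1 (border 'd')
j=16 s[j]='d': π[16]=2 (border 'dd')
j=17 s[j]='d': k: 2→1; π[17]=2 (border 'dd')
j=18 s[j]='e': k: 2→1→0; π[18]=0 (border '')
j=19 s[j]='b': π[19]=0 (border '')
j=20 s[j]='e': π[20]=0 (border '')
j=21 s[j]='e': π[21]=0 (border '')
j=22 s[j]='d': π[22]=1 (border 'd')
j=23 s[j]='c': k: 1→0; π[23]=0 (border '')
j=24 s[j]='c': π[24]=0 (border '')
j=25 s[j]='a': π[25]=0 (border '')
j=26 s[j]='d': π[26]=1 (border 'd')
j=27 s[j]='d': π[27]=2 (border 'dd')
j=28 s[j]='a': k: 2→1→0; π[28]=0 (border '')
j=29 s[j]='b': π[29]=0 (border '')
j=30 s[j]='e': π[30]=0 (border '')
j=31 s[j]='e': π[31]=0 (border '')
j=32 s[j]='e': π[32]=0 (border '')
j=33 s[j]='c': π[33]=0 (border '')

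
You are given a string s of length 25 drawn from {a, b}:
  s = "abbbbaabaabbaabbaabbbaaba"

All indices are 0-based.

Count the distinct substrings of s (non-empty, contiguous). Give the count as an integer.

sorted suffixes:
  #0 SA[0]=24  'a'
  #1 SA[1]=21  'aaba'
  #2 SA[2]=5  'aabaabbaabbaabbbaaba'
  #3 SA[3]=8  'aabbaabbaabbbaaba'
  #4 SA[4]=12  'aabbaabbbaaba'
  #5 SA[5]=16  'aabbbaaba'
  #6 SA[6]=22  'aba'
  #7 SA[7]=6  'abaabbaabbaabbbaaba'
  #8 SA[8]=9  'abbaabbaabbbaaba'
  #9 SA[9]=13  'abbaabbbaaba'
  #10 SA[10]=17  'abbbaaba'
  #11 SA[11]=0  'abbbbaabaabbaabbaabbbaaba'
  #12 SA[12]=23  'ba'
  #13 SA[13]=20  'baaba'
  #14 SA[14]=4  'baabaabbaabbaabbbaaba'
  #15 SA[15]=7  'baabbaabbaabbbaaba'
  #16 SA[16]=11  'baabbaabbbaaba'
  #17 SA[17]=15  'baabbbaaba'
  #18 SA[18]=19  'bbaaba'
  #19 SA[19]=3  'bbaabaabbaabbaabbbaaba'
  #20 SA[20]=10  'bbaabbaabbbaaba'
  #21 SA[21]=14  'bbaabbbaaba'
  #22 SA[22]=18  'bbbaaba'
  #23 SA[23]=2  'bbbaabaabbaabbaabbbaaba'
  #24 SA[24]=1  'bbbbaabaabbaabbaabbbaaba'

SA = [24, 21, 5, 8, 12, 16, 22, 6, 9, 13, 17, 0, 23, 20, 4, 7, 11, 15, 19, 3, 10, 14, 18, 2, 1]
i: (SA[i-1],SA[i]) lcp shared
  1: (24,21) 1 'a'
  2: (21,5) 4 'aaba'
  3: (5,8) 3 'aab'
  4: (8,12) 8 'aabbaabb'
  5: (12,16) 4 'aabb'
  6: (16,22) 1 'a'
  7: (22,6) 3 'aba'
  8: (6,9) 2 'ab'
  9: (9,13) 7 'abbaabb'
  10: (13,17) 3 'abb'
  11: (17,0) 4 'abbb'
  12: (0,23) 0 ''
  13: (23,20) 2 'ba'
  14: (20,4) 5 'baaba'
  15: (4,7) 4 'baab'
  16: (7,11) 9 'baabbaabb'
  17: (11,15) 5 'baabb'
  18: (15,19) 1 'b'
  19: (19,3) 6 'bbaaba'
  20: (3,10) 5 'bbaab'
  21: (10,14) 6 'bbaabb'
  22: (14,18) 2 'bb'
  23: (18,2) 7 'bbbaaba'
  24: (2,1) 3 'bbb'

n(n+1)/2 = 25·26/2 = 325
Σ LCP = 0 + 1 + 4 + 3 + 8 + 4 + 1 + 3 + 2 + 7 + 3 + 4 + 0 + 2 + 5 + 4 + 9 + 5 + 1 + 6 + 5 + 6 + 2 + 7 + 3 = 95
distinct = 325 − 95 = 230

230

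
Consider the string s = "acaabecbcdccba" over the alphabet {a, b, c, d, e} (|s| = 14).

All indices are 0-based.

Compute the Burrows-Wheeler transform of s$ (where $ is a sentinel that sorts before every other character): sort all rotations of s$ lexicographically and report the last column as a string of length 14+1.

abca$ccaacedbcb

rank  rotation         last
    0  $acaabecbcdccba  a
    1  a$acaabecbcdccb  b
    2  aabecbcdccba$ac  c
    3  abecbcdccba$aca  a
    4  acaabecbcdccba$  $
    5  ba$acaabecbcdcc  c
    6  bcdccba$acaabec  c
    7  becbcdccba$acaa  a
    8  caabecbcdccba$a  a
    9  cba$acaabecbcdc  c
   10  cbcdccba$acaabe  e
   11  ccba$acaabecbcd  d
   12  cdccba$acaabecb  b
   13  dccba$acaabecbc  c
   14  ecbcdccba$acaab  b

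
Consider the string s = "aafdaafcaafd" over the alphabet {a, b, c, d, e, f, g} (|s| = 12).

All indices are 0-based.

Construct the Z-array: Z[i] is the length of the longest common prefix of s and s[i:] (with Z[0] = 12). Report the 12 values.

[12, 1, 0, 0, 3, 1, 0, 0, 4, 1, 0, 0]

Z[0]=12
i=1: outside box; Z[1]=1 extend→box=[1,2)
i=2: outside box; Z[2]=0
i=3: outside box; Z[3]=0
i=4: outside box; Z[4]=3 extend→box=[4,7)
i=5: min(r-i=2, Z[1]=1)=1; Z[5]=1
i=6: min(r-i=1, Z[2]=0)=0; Z[6]=0
i=7: outside box; Z[7]=0
i=8: outside box; Z[8]=4 extend→box=[8,12)
i=9: min(r-i=3, Z[1]=1)=1; Z[9]=1
i=10: min(r-i=2, Z[2]=0)=0; Z[10]=0
i=11: min(r-i=1, Z[3]=0)=0; Z[11]=0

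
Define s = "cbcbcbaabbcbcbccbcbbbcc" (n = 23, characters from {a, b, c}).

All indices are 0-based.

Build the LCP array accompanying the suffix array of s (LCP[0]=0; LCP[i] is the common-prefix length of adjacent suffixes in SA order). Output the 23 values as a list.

rank | idx | suffix
   0 |   6 | aabbcbcbccbcbbbcc
   1 |   7 | abbcbcbccbcbbbcc
   2 |   5 | baabbcbcbccbcbbbcc
   3 |  18 | bbbcc
   4 |   8 | bbcbcbccbcbbbcc
   5 |  19 | bbcc
   6 |   3 | bcbaabbcbcbccbcbbbcc
   7 |  16 | bcbbbcc
   8 |   1 | bcbcbaabbcbcbccbcbbbcc
   9 |   9 | bcbcbccbcbbbcc
  10 |  11 | bcbccbcbbbcc
  11 |  20 | bcc
  12 |  13 | bccbcbbbcc
  13 |  22 | c
  14 |   4 | cbaabbcbcbccbcbbbcc
  15 |  17 | cbbbcc
  16 |   2 | cbcbaabbcbcbccbcbbbcc
  17 |  15 | cbcbbbcc
  18 |   0 | cbcbcbaabbcbcbccbcbbbcc
  19 |  10 | cbcbccbcbbbcc
  20 |  12 | cbccbcbbbcc
  21 |  21 | cc
  22 |  14 | ccbcbbbcc

SA = [6, 7, 5, 18, 8, 19, 3, 16, 1, 9, 11, 20, 13, 22, 4, 17, 2, 15, 0, 10, 12, 21, 14]
rank  pair      lcp
   1  s[6:],s[7:]  1  'a'
   2  s[7:],s[5:]  0  ''
   3  s[5:],s[18:]  1  'b'
   4  s[18:],s[8:]  2  'bb'
   5  s[8:],s[19:]  3  'bbc'
   6  s[19:],s[3:]  1  'b'
   7  s[3:],s[16:]  3  'bcb'
   8  s[16:],s[1:]  3  'bcb'
   9  s[1:],s[9:]  5  'bcbcb'
  10  s[9:],s[11:]  4  'bcbc'
  11  s[11:],s[20:]  2  'bc'
  12  s[20:],s[13:]  3  'bcc'
  13  s[13:],s[22:]  0  ''
  14  s[22:],s[4:]  1  'c'
  15  s[4:],s[17:]  2  'cb'
  16  s[17:],s[2:]  2  'cb'
  17  s[2:],s[15:]  4  'cbcb'
  18  s[15:],s[0:]  4  'cbcb'
  19  s[0:],s[10:]  5  'cbcbc'
  20  s[10:],s[12:]  3  'cbc'
  21  s[12:],s[21:]  1  'c'
  22  s[21:],s[14:]  2  'cc'

[0, 1, 0, 1, 2, 3, 1, 3, 3, 5, 4, 2, 3, 0, 1, 2, 2, 4, 4, 5, 3, 1, 2]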